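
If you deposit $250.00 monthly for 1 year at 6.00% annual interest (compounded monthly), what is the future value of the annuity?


Future value of an ordinary annuity: FV = PMT × ((1 + r)^n − 1) / r
Monthly rate r = 0.06/12 = 0.005, n = 12
FV = $250.00 × ((1 + 0.06/12)^12 − 1) / (0.06/12)
FV = $250.00 × 12.335562
FV = $3,083.89

FV = PMT × ((1+r)^n - 1)/r = $3,083.89


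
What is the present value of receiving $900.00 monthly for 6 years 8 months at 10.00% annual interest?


Present value of an ordinary annuity: PV = PMT × (1 − (1 + r)^(−n)) / r
Monthly rate r = 0.1/12 ≈ 0.00833333, n = 80
PV = $900.00 × (1 − (1 + 0.1/12)^(−80)) / (0.1/12)
PV = $900.00 × 58.219516
PV = $52,397.56

PV = PMT × (1-(1+r)^(-n))/r = $52,397.56


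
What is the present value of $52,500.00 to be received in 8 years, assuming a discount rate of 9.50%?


Present value formula: PV = FV / (1 + r)^t
PV = $52,500.00 / (1 + 0.095)^8
PV = $52,500.00 / 2.066869
PV = $25,400.74

PV = FV / (1 + r)^t = $25,400.74


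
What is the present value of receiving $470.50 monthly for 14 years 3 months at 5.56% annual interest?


Present value of an ordinary annuity: PV = PMT × (1 − (1 + r)^(−n)) / r
Monthly rate r = 0.0556/12 ≈ 0.00463333, n = 171
PV = $470.50 × (1 − (1 + 0.0556/12)^(−171)) / (0.0556/12)
PV = $470.50 × 117.921266
PV = $55,481.96

PV = PMT × (1-(1+r)^(-n))/r = $55,481.96


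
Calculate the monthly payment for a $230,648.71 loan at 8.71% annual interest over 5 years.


Loan payment formula: PMT = PV × r / (1 − (1 + r)^(−n))
Monthly rate r = 0.0871/12 ≈ 0.00725833, n = 60 months
Denominator: 1 − (1 + 0.0871/12)^(−60) = 0.3520405
PMT = $230,648.71 × (0.0871/12) / 0.3520405
PMT = $4,755.49 per month

PMT = PV × r / (1-(1+r)^(-n)) = $4,755.49/month


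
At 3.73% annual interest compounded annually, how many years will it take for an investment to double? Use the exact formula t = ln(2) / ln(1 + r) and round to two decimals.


Doubling condition: (1 + r)^t = 2
Take ln of both sides: t × ln(1 + r) = ln(2)
t = ln(2) / ln(1 + r)
t = 0.693147 / 0.036621
t = 18.93

t = ln(2) / ln(1 + r) = 18.93 years


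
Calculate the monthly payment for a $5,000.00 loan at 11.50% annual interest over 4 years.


Loan payment formula: PMT = PV × r / (1 − (1 + r)^(−n))
Monthly rate r = 0.115/12 ≈ 0.00958333, n = 48 months
Denominator: 1 − (1 + 0.115/12)^(−48) = 0.367332
PMT = $5,000.00 × (0.115/12) / 0.367332
PMT = $130.45 per month

PMT = PV × r / (1-(1+r)^(-n)) = $130.45/month


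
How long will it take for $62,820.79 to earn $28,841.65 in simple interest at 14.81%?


Rearrange the simple interest formula for t:
I = P × r × t  ⇒  t = I / (P × r)
t = $28,841.65 / ($62,820.79 × 0.1481)
t = 3.1

t = I/(P×r) = 3.1 years


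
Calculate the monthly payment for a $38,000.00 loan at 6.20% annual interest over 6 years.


Loan payment formula: PMT = PV × r / (1 − (1 + r)^(−n))
Monthly rate r = 0.062/12 ≈ 0.00516667, n = 72 months
Denominator: 1 − (1 + 0.062/12)^(−72) = 0.309985
PMT = $38,000.00 × (0.062/12) / 0.309985
PMT = $633.36 per month

PMT = PV × r / (1-(1+r)^(-n)) = $633.36/month


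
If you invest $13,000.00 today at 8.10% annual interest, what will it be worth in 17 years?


Future value formula: FV = PV × (1 + r)^t
FV = $13,000.00 × (1 + 0.081)^17
FV = $13,000.00 × 3.758692
FV = $48,863.00

FV = PV × (1 + r)^t = $48,863.00


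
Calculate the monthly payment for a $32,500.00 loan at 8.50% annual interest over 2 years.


Loan payment formula: PMT = PV × r / (1 − (1 + r)^(−n))
Monthly rate r = 0.085/12 ≈ 0.00708333, n = 24 months
Denominator: 1 − (1 + 0.085/12)^(−24) = 0.155829
PMT = $32,500.00 × (0.085/12) / 0.155829
PMT = $1,477.31 per month

PMT = PV × r / (1-(1+r)^(-n)) = $1,477.31/month


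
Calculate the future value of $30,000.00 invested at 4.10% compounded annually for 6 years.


Compound interest formula: A = P(1 + r/n)^(nt)
A = $30,000.00 × (1 + 0.041/1)^(1 × 6)
Growth factor: (1 + 0.041/1)^6 = 1.27263651
A = $30,000.00 × 1.27263651
A = $38,179.10

A = P(1 + r/n)^(nt) = $38,179.10


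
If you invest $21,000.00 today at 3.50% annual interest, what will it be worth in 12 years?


Future value formula: FV = PV × (1 + r)^t
FV = $21,000.00 × (1 + 0.035)^12
FV = $21,000.00 × 1.5110687
FV = $31,732.44

FV = PV × (1 + r)^t = $31,732.44


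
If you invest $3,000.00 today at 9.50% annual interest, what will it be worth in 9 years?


Future value formula: FV = PV × (1 + r)^t
FV = $3,000.00 × (1 + 0.095)^9
FV = $3,000.00 × 2.2632216
FV = $6,789.66

FV = PV × (1 + r)^t = $6,789.66


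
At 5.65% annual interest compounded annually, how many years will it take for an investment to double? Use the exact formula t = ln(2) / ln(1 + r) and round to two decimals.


Doubling condition: (1 + r)^t = 2
Take ln of both sides: t × ln(1 + r) = ln(2)
t = ln(2) / ln(1 + r)
t = 0.693147 / 0.054962
t = 12.61

t = ln(2) / ln(1 + r) = 12.61 years


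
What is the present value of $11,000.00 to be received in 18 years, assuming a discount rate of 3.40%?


Present value formula: PV = FV / (1 + r)^t
PV = $11,000.00 / (1 + 0.034)^18
PV = $11,000.00 / 1.825449
PV = $6,025.91

PV = FV / (1 + r)^t = $6,025.91


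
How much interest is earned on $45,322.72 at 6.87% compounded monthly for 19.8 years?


Compound interest earned = final amount − principal.
A = P(1 + r/n)^(nt) = $45,322.72 × (1 + 0.0687/12)^(12 × 19.8) = $175,948.18
Interest = A − P = $175,948.18 − $45,322.72 = $130,625.46

Interest = A - P = $130,625.46


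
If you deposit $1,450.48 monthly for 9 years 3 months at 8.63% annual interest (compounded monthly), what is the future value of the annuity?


Future value of an ordinary annuity: FV = PMT × ((1 + r)^n − 1) / r
Monthly rate r = 0.0863/12 ≈ 0.00719167, n = 111
FV = $1,450.48 × ((1 + 0.0863/12)^111 − 1) / (0.0863/12)
FV = $1,450.48 × 168.996615
FV = $245,126.21

FV = PMT × ((1+r)^n - 1)/r = $245,126.21


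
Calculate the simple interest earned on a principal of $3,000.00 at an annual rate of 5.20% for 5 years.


Simple interest formula: I = P × r × t
I = $3,000.00 × 0.052 × 5
I = $780.00

I = P × r × t = $780.00


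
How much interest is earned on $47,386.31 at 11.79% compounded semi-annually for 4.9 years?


Compound interest earned = final amount − principal.
A = P(1 + r/n)^(nt) = $47,386.31 × (1 + 0.1179/2)^(2 × 4.9) = $83,067.73
Interest = A − P = $83,067.73 − $47,386.31 = $35,681.42

Interest = A - P = $35,681.42


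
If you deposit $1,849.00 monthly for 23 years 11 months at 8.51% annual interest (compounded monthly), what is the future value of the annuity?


Future value of an ordinary annuity: FV = PMT × ((1 + r)^n − 1) / r
Monthly rate r = 0.0851/12 ≈ 0.00709167, n = 287
FV = $1,849.00 × ((1 + 0.0851/12)^287 − 1) / (0.0851/12)
FV = $1,849.00 × 930.645325
FV = $1,720,763.21

FV = PMT × ((1+r)^n - 1)/r = $1,720,763.21


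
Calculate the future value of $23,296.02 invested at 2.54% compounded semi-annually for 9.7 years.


Compound interest formula: A = P(1 + r/n)^(nt)
A = $23,296.02 × (1 + 0.0254/2)^(2 × 9.7)
Growth factor: (1 + 0.0254/2)^19.4 = 1.2774024
A = $23,296.02 × 1.2774024
A = $29,758.39

A = P(1 + r/n)^(nt) = $29,758.39


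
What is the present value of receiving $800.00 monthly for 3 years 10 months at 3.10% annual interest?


Present value of an ordinary annuity: PV = PMT × (1 − (1 + r)^(−n)) / r
Monthly rate r = 0.031/12 ≈ 0.00258333, n = 46
PV = $800.00 × (1 − (1 + 0.031/12)^(−46)) / (0.031/12)
PV = $800.00 × 43.319283
PV = $34,655.43

PV = PMT × (1-(1+r)^(-n))/r = $34,655.43


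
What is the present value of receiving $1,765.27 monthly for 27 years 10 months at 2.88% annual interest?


Present value of an ordinary annuity: PV = PMT × (1 − (1 + r)^(−n)) / r
Monthly rate r = 0.0288/12 = 0.0024, n = 334
PV = $1,765.27 × (1 − (1 + 0.0288/12)^(−334)) / (0.0288/12)
PV = $1,765.27 × 229.565976
PV = $405,245.93

PV = PMT × (1-(1+r)^(-n))/r = $405,245.93


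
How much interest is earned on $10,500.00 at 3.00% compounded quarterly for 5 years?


Compound interest earned = final amount − principal.
A = P(1 + r/n)^(nt) = $10,500.00 × (1 + 0.03/4)^(4 × 5) = $12,192.43
Interest = A − P = $12,192.43 − $10,500.00 = $1,692.43

Interest = A - P = $1,692.43


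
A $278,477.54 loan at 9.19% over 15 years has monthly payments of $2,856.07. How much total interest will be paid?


Total paid over the life of the loan = PMT × n.
Total paid = $2,856.07 × 180 = $514,092.60
Total interest = total paid − principal = $514,092.60 − $278,477.54 = $235,615.06

Total interest = (PMT × n) - PV = $235,615.06


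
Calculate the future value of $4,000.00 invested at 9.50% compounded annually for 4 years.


Compound interest formula: A = P(1 + r/n)^(nt)
A = $4,000.00 × (1 + 0.095/1)^(1 × 4)
Growth factor: (1 + 0.095/1)^4 = 1.437661
A = $4,000.00 × 1.437661
A = $5,750.64

A = P(1 + r/n)^(nt) = $5,750.64


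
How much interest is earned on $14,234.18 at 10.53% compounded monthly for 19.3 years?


Compound interest earned = final amount − principal.
A = P(1 + r/n)^(nt) = $14,234.18 × (1 + 0.1053/12)^(12 × 19.3) = $107,670.03
Interest = A − P = $107,670.03 − $14,234.18 = $93,435.85

Interest = A - P = $93,435.85


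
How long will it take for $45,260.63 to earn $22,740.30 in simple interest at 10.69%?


Rearrange the simple interest formula for t:
I = P × r × t  ⇒  t = I / (P × r)
t = $22,740.30 / ($45,260.63 × 0.1069)
t = 4.7

t = I/(P×r) = 4.7 years


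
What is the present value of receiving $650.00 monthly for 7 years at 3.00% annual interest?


Present value of an ordinary annuity: PV = PMT × (1 − (1 + r)^(−n)) / r
Monthly rate r = 0.03/12 = 0.0025, n = 84
PV = $650.00 × (1 − (1 + 0.03/12)^(−84)) / (0.03/12)
PV = $650.00 × 75.681321
PV = $49,192.86

PV = PMT × (1-(1+r)^(-n))/r = $49,192.86


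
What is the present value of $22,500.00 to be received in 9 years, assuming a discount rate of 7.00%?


Present value formula: PV = FV / (1 + r)^t
PV = $22,500.00 / (1 + 0.07)^9
PV = $22,500.00 / 1.838459
PV = $12,238.51

PV = FV / (1 + r)^t = $12,238.51


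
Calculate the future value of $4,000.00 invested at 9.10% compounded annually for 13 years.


Compound interest formula: A = P(1 + r/n)^(nt)
A = $4,000.00 × (1 + 0.091/1)^(1 × 13)
Growth factor: (1 + 0.091/1)^13 = 3.102571
A = $4,000.00 × 3.102571
A = $12,410.28

A = P(1 + r/n)^(nt) = $12,410.28


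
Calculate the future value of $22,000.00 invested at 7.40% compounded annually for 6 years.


Compound interest formula: A = P(1 + r/n)^(nt)
A = $22,000.00 × (1 + 0.074/1)^(1 × 6)
Growth factor: (1 + 0.074/1)^6 = 1.5347078
A = $22,000.00 × 1.5347078
A = $33,763.57

A = P(1 + r/n)^(nt) = $33,763.57


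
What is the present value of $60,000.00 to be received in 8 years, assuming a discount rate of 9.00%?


Present value formula: PV = FV / (1 + r)^t
PV = $60,000.00 / (1 + 0.09)^8
PV = $60,000.00 / 1.9925626
PV = $30,111.98

PV = FV / (1 + r)^t = $30,111.98


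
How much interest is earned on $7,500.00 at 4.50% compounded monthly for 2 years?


Compound interest earned = final amount − principal.
A = P(1 + r/n)^(nt) = $7,500.00 × (1 + 0.045/12)^(12 × 2) = $8,204.93
Interest = A − P = $8,204.93 − $7,500.00 = $704.93

Interest = A - P = $704.93


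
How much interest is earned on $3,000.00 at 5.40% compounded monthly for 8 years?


Compound interest earned = final amount − principal.
A = P(1 + r/n)^(nt) = $3,000.00 × (1 + 0.054/12)^(12 × 8) = $4,616.53
Interest = A − P = $4,616.53 − $3,000.00 = $1,616.53

Interest = A - P = $1,616.53


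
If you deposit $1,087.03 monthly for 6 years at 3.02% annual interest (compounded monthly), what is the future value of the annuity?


Future value of an ordinary annuity: FV = PMT × ((1 + r)^n − 1) / r
Monthly rate r = 0.0302/12 ≈ 0.00251667, n = 72
FV = $1,087.03 × ((1 + 0.0302/12)^72 − 1) / (0.0302/12)
FV = $1,087.03 × 78.827312
FV = $85,687.65

FV = PMT × ((1+r)^n - 1)/r = $85,687.65


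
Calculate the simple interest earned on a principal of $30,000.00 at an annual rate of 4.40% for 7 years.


Simple interest formula: I = P × r × t
I = $30,000.00 × 0.044 × 7
I = $9,240.00

I = P × r × t = $9,240.00


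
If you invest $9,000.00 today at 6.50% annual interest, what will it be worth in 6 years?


Future value formula: FV = PV × (1 + r)^t
FV = $9,000.00 × (1 + 0.065)^6
FV = $9,000.00 × 1.459142
FV = $13,132.28

FV = PV × (1 + r)^t = $13,132.28


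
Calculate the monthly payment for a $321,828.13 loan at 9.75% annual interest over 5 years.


Loan payment formula: PMT = PV × r / (1 − (1 + r)^(−n))
Monthly rate r = 0.0975/12 = 0.008125, n = 60 months
Denominator: 1 − (1 + 0.0975/12)^(−60) = 0.384629
PMT = $321,828.13 × (0.0975/12) / 0.384629
PMT = $6,798.38 per month

PMT = PV × r / (1-(1+r)^(-n)) = $6,798.38/month


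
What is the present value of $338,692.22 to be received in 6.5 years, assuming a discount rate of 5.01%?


Present value formula: PV = FV / (1 + r)^t
PV = $338,692.22 / (1 + 0.0501)^6.5
PV = $338,692.22 / 1.3740397
PV = $246,493.77

PV = FV / (1 + r)^t = $246,493.77


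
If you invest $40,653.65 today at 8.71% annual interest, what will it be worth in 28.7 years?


Future value formula: FV = PV × (1 + r)^t
FV = $40,653.65 × (1 + 0.0871)^28.7
FV = $40,653.65 × 10.9884017
FV = $446,718.64

FV = PV × (1 + r)^t = $446,718.64


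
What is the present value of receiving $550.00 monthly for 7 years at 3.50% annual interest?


Present value of an ordinary annuity: PV = PMT × (1 − (1 + r)^(−n)) / r
Monthly rate r = 0.035/12 ≈ 0.00291667, n = 84
PV = $550.00 × (1 − (1 + 0.035/12)^(−84)) / (0.035/12)
PV = $550.00 × 74.405589
PV = $40,923.07

PV = PMT × (1-(1+r)^(-n))/r = $40,923.07


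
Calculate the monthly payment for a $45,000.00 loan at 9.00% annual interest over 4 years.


Loan payment formula: PMT = PV × r / (1 − (1 + r)^(−n))
Monthly rate r = 0.09/12 = 0.0075, n = 48 months
Denominator: 1 − (1 + 0.09/12)^(−48) = 0.301386
PMT = $45,000.00 × (0.09/12) / 0.301386
PMT = $1,119.83 per month

PMT = PV × r / (1-(1+r)^(-n)) = $1,119.83/month


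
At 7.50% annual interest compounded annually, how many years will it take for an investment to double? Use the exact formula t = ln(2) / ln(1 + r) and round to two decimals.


Doubling condition: (1 + r)^t = 2
Take ln of both sides: t × ln(1 + r) = ln(2)
t = ln(2) / ln(1 + r)
t = 0.693147 / 0.072321
t = 9.58

t = ln(2) / ln(1 + r) = 9.58 years


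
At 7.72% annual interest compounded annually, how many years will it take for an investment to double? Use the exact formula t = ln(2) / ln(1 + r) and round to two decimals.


Doubling condition: (1 + r)^t = 2
Take ln of both sides: t × ln(1 + r) = ln(2)
t = ln(2) / ln(1 + r)
t = 0.693147 / 0.074365
t = 9.32

t = ln(2) / ln(1 + r) = 9.32 years


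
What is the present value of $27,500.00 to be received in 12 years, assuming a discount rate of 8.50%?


Present value formula: PV = FV / (1 + r)^t
PV = $27,500.00 / (1 + 0.085)^12
PV = $27,500.00 / 2.661686
PV = $10,331.80

PV = FV / (1 + r)^t = $10,331.80


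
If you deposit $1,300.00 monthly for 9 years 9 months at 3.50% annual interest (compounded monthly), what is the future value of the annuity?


Future value of an ordinary annuity: FV = PMT × ((1 + r)^n − 1) / r
Monthly rate r = 0.035/12 ≈ 0.00291667, n = 117
FV = $1,300.00 × ((1 + 0.035/12)^117 − 1) / (0.035/12)
FV = $1,300.00 × 139.202177
FV = $180,962.83

FV = PMT × ((1+r)^n - 1)/r = $180,962.83


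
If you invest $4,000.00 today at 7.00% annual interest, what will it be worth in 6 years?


Future value formula: FV = PV × (1 + r)^t
FV = $4,000.00 × (1 + 0.07)^6
FV = $4,000.00 × 1.500730
FV = $6,002.92

FV = PV × (1 + r)^t = $6,002.92


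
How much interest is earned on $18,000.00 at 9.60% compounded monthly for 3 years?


Compound interest earned = final amount − principal.
A = P(1 + r/n)^(nt) = $18,000.00 × (1 + 0.096/12)^(12 × 3) = $23,980.14
Interest = A − P = $23,980.14 − $18,000.00 = $5,980.14

Interest = A - P = $5,980.14


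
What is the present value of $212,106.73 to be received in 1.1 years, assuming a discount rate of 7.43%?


Present value formula: PV = FV / (1 + r)^t
PV = $212,106.73 / (1 + 0.0743)^1.1
PV = $212,106.73 / 1.0820271
PV = $196,027.19

PV = FV / (1 + r)^t = $196,027.19


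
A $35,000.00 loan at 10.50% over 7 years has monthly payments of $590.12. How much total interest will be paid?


Total paid over the life of the loan = PMT × n.
Total paid = $590.12 × 84 = $49,570.08
Total interest = total paid − principal = $49,570.08 − $35,000.00 = $14,570.08

Total interest = (PMT × n) - PV = $14,570.08


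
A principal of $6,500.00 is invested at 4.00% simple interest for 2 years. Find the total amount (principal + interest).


Total amount formula: A = P(1 + rt) = P + P·r·t
Interest: I = P × r × t = $6,500.00 × 0.04 × 2 = $520.00
A = P + I = $6,500.00 + $520.00 = $7,020.00

A = P + I = P(1 + rt) = $7,020.00


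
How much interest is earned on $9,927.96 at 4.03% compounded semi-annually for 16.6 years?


Compound interest earned = final amount − principal.
A = P(1 + r/n)^(nt) = $9,927.96 × (1 + 0.0403/2)^(2 × 16.6) = $19,253.33
Interest = A − P = $19,253.33 − $9,927.96 = $9,325.37

Interest = A - P = $9,325.37


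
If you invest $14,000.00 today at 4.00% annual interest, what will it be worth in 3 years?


Future value formula: FV = PV × (1 + r)^t
FV = $14,000.00 × (1 + 0.04)^3
FV = $14,000.00 × 1.124864
FV = $15,748.10

FV = PV × (1 + r)^t = $15,748.10


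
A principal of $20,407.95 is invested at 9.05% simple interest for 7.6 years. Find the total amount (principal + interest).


Total amount formula: A = P(1 + rt) = P + P·r·t
Interest: I = P × r × t = $20,407.95 × 0.0905 × 7.6 = $14,036.59
A = P + I = $20,407.95 + $14,036.59 = $34,444.54

A = P + I = P(1 + rt) = $34,444.54


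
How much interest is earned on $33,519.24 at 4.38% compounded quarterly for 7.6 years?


Compound interest earned = final amount − principal.
A = P(1 + r/n)^(nt) = $33,519.24 × (1 + 0.0438/4)^(4 × 7.6) = $46,674.14
Interest = A − P = $46,674.14 − $33,519.24 = $13,154.90

Interest = A - P = $13,154.90


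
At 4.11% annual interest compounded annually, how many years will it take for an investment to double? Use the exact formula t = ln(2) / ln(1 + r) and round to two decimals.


Doubling condition: (1 + r)^t = 2
Take ln of both sides: t × ln(1 + r) = ln(2)
t = ln(2) / ln(1 + r)
t = 0.693147 / 0.040278
t = 17.21

t = ln(2) / ln(1 + r) = 17.21 years


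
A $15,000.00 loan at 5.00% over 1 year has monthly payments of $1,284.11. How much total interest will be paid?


Total paid over the life of the loan = PMT × n.
Total paid = $1,284.11 × 12 = $15,409.32
Total interest = total paid − principal = $15,409.32 − $15,000.00 = $409.32

Total interest = (PMT × n) - PV = $409.32


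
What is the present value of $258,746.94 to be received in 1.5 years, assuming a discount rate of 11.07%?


Present value formula: PV = FV / (1 + r)^t
PV = $258,746.94 / (1 + 0.1107)^1.5
PV = $258,746.94 / 1.170564
PV = $221,044.68

PV = FV / (1 + r)^t = $221,044.68


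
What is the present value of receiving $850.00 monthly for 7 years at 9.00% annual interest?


Present value of an ordinary annuity: PV = PMT × (1 − (1 + r)^(−n)) / r
Monthly rate r = 0.09/12 = 0.0075, n = 84
PV = $850.00 × (1 − (1 + 0.09/12)^(−84)) / (0.09/12)
PV = $850.00 × 62.153965
PV = $52,830.87

PV = PMT × (1-(1+r)^(-n))/r = $52,830.87


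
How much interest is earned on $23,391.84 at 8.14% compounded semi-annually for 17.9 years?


Compound interest earned = final amount − principal.
A = P(1 + r/n)^(nt) = $23,391.84 × (1 + 0.0814/2)^(2 × 17.9) = $97,570.66
Interest = A − P = $97,570.66 − $23,391.84 = $74,178.82

Interest = A - P = $74,178.82


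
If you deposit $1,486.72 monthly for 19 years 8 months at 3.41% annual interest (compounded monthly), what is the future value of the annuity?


Future value of an ordinary annuity: FV = PMT × ((1 + r)^n − 1) / r
Monthly rate r = 0.0341/12 ≈ 0.00284167, n = 236
FV = $1,486.72 × ((1 + 0.0341/12)^236 − 1) / (0.0341/12)
FV = $1,486.72 × 335.583523
FV = $498,918.74

FV = PMT × ((1+r)^n - 1)/r = $498,918.74


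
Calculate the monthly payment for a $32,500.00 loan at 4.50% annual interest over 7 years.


Loan payment formula: PMT = PV × r / (1 − (1 + r)^(−n))
Monthly rate r = 0.045/12 = 0.00375, n = 84 months
Denominator: 1 − (1 + 0.045/12)^(−84) = 0.269781
PMT = $32,500.00 × (0.045/12) / 0.269781
PMT = $451.76 per month

PMT = PV × r / (1-(1+r)^(-n)) = $451.76/month


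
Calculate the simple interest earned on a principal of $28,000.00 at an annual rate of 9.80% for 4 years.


Simple interest formula: I = P × r × t
I = $28,000.00 × 0.098 × 4
I = $10,976.00

I = P × r × t = $10,976.00


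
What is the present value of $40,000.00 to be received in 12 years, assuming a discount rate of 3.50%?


Present value formula: PV = FV / (1 + r)^t
PV = $40,000.00 / (1 + 0.035)^12
PV = $40,000.00 / 1.511069
PV = $26,471.33

PV = FV / (1 + r)^t = $26,471.33


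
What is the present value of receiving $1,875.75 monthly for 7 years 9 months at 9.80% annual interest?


Present value of an ordinary annuity: PV = PMT × (1 − (1 + r)^(−n)) / r
Monthly rate r = 0.098/12 ≈ 0.00816667, n = 93
PV = $1,875.75 × (1 − (1 + 0.098/12)^(−93)) / (0.098/12)
PV = $1,875.75 × 64.978067
PV = $121,882.61

PV = PMT × (1-(1+r)^(-n))/r = $121,882.61


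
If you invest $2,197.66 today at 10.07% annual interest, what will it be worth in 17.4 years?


Future value formula: FV = PV × (1 + r)^t
FV = $2,197.66 × (1 + 0.1007)^17.4
FV = $2,197.66 × 5.309334
FV = $11,668.11

FV = PV × (1 + r)^t = $11,668.11


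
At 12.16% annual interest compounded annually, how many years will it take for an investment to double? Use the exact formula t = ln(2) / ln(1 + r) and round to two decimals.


Doubling condition: (1 + r)^t = 2
Take ln of both sides: t × ln(1 + r) = ln(2)
t = ln(2) / ln(1 + r)
t = 0.693147 / 0.114756
t = 6.04

t = ln(2) / ln(1 + r) = 6.04 years


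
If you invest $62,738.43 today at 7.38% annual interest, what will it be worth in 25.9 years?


Future value formula: FV = PV × (1 + r)^t
FV = $62,738.43 × (1 + 0.0738)^25.9
FV = $62,738.43 × 6.3228962
FV = $396,688.58

FV = PV × (1 + r)^t = $396,688.58


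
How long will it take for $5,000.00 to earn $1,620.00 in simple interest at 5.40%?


Rearrange the simple interest formula for t:
I = P × r × t  ⇒  t = I / (P × r)
t = $1,620.00 / ($5,000.00 × 0.054)
t = 6

t = I/(P×r) = 6 years


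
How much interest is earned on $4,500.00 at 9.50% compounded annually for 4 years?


Compound interest earned = final amount − principal.
A = P(1 + r/n)^(nt) = $4,500.00 × (1 + 0.095/1)^(1 × 4) = $6,469.47
Interest = A − P = $6,469.47 − $4,500.00 = $1,969.47

Interest = A - P = $1,969.47


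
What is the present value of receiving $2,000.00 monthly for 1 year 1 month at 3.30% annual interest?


Present value of an ordinary annuity: PV = PMT × (1 − (1 + r)^(−n)) / r
Monthly rate r = 0.033/12 = 0.00275, n = 13
PV = $2,000.00 × (1 − (1 + 0.033/12)^(−13)) / (0.033/12)
PV = $2,000.00 × 12.753153
PV = $25,506.31

PV = PMT × (1-(1+r)^(-n))/r = $25,506.31


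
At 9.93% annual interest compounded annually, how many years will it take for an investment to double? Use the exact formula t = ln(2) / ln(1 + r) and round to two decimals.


Doubling condition: (1 + r)^t = 2
Take ln of both sides: t × ln(1 + r) = ln(2)
t = ln(2) / ln(1 + r)
t = 0.693147 / 0.094674
t = 7.32

t = ln(2) / ln(1 + r) = 7.32 years


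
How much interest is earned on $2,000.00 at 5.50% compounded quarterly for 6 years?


Compound interest earned = final amount − principal.
A = P(1 + r/n)^(nt) = $2,000.00 × (1 + 0.055/4)^(4 × 6) = $2,775.69
Interest = A − P = $2,775.69 − $2,000.00 = $775.69

Interest = A - P = $775.69


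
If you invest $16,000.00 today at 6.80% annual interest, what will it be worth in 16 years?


Future value formula: FV = PV × (1 + r)^t
FV = $16,000.00 × (1 + 0.068)^16
FV = $16,000.00 × 2.865102
FV = $45,841.63

FV = PV × (1 + r)^t = $45,841.63


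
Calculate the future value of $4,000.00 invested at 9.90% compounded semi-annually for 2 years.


Compound interest formula: A = P(1 + r/n)^(nt)
A = $4,000.00 × (1 + 0.099/2)^(2 × 2)
Growth factor: (1 + 0.099/2)^4 = 1.213193
A = $4,000.00 × 1.213193
A = $4,852.77

A = P(1 + r/n)^(nt) = $4,852.77


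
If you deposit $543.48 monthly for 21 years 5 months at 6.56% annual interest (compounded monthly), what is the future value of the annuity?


Future value of an ordinary annuity: FV = PMT × ((1 + r)^n − 1) / r
Monthly rate r = 0.0656/12 ≈ 0.00546667, n = 257
FV = $543.48 × ((1 + 0.0656/12)^257 − 1) / (0.0656/12)
FV = $543.48 × 559.699765
FV = $304,185.63

FV = PMT × ((1+r)^n - 1)/r = $304,185.63


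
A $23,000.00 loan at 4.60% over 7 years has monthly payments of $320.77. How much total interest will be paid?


Total paid over the life of the loan = PMT × n.
Total paid = $320.77 × 84 = $26,944.68
Total interest = total paid − principal = $26,944.68 − $23,000.00 = $3,944.68

Total interest = (PMT × n) - PV = $3,944.68


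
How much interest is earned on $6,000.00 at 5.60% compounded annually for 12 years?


Compound interest earned = final amount − principal.
A = P(1 + r/n)^(nt) = $6,000.00 × (1 + 0.056/1)^(1 × 12) = $11,537.67
Interest = A − P = $11,537.67 − $6,000.00 = $5,537.67

Interest = A - P = $5,537.67


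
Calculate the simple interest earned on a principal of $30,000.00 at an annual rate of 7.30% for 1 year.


Simple interest formula: I = P × r × t
I = $30,000.00 × 0.073 × 1
I = $2,190.00

I = P × r × t = $2,190.00


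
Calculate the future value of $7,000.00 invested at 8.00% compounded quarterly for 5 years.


Compound interest formula: A = P(1 + r/n)^(nt)
A = $7,000.00 × (1 + 0.08/4)^(4 × 5)
Growth factor: (1 + 0.08/4)^20 = 1.485947
A = $7,000.00 × 1.485947
A = $10,401.63

A = P(1 + r/n)^(nt) = $10,401.63


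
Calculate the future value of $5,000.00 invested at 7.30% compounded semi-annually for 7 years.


Compound interest formula: A = P(1 + r/n)^(nt)
A = $5,000.00 × (1 + 0.073/2)^(2 × 7)
Growth factor: (1 + 0.073/2)^14 = 1.6518488
A = $5,000.00 × 1.6518488
A = $8,259.24

A = P(1 + r/n)^(nt) = $8,259.24


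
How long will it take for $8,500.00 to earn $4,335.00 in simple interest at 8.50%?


Rearrange the simple interest formula for t:
I = P × r × t  ⇒  t = I / (P × r)
t = $4,335.00 / ($8,500.00 × 0.085)
t = 6

t = I/(P×r) = 6 years


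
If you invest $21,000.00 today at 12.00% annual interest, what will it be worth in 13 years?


Future value formula: FV = PV × (1 + r)^t
FV = $21,000.00 × (1 + 0.12)^13
FV = $21,000.00 × 4.3634931
FV = $91,633.36

FV = PV × (1 + r)^t = $91,633.36


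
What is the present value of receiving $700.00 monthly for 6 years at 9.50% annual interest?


Present value of an ordinary annuity: PV = PMT × (1 − (1 + r)^(−n)) / r
Monthly rate r = 0.095/12 ≈ 0.00791667, n = 72
PV = $700.00 × (1 − (1 + 0.095/12)^(−72)) / (0.095/12)
PV = $700.00 × 54.720488
PV = $38,304.34

PV = PMT × (1-(1+r)^(-n))/r = $38,304.34


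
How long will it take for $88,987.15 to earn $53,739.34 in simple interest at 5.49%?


Rearrange the simple interest formula for t:
I = P × r × t  ⇒  t = I / (P × r)
t = $53,739.34 / ($88,987.15 × 0.0549)
t = 11

t = I/(P×r) = 11 years


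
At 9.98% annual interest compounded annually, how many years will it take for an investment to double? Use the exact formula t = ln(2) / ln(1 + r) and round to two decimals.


Doubling condition: (1 + r)^t = 2
Take ln of both sides: t × ln(1 + r) = ln(2)
t = ln(2) / ln(1 + r)
t = 0.693147 / 0.095128
t = 7.29

t = ln(2) / ln(1 + r) = 7.29 years


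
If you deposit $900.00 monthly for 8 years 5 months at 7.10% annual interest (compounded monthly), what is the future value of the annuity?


Future value of an ordinary annuity: FV = PMT × ((1 + r)^n − 1) / r
Monthly rate r = 0.071/12 ≈ 0.00591667, n = 101
FV = $900.00 × ((1 + 0.071/12)^101 − 1) / (0.071/12)
FV = $900.00 × 137.665798
FV = $123,899.22

FV = PMT × ((1+r)^n - 1)/r = $123,899.22


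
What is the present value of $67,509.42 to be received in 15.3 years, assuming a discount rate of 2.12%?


Present value formula: PV = FV / (1 + r)^t
PV = $67,509.42 / (1 + 0.0212)^15.3
PV = $67,509.42 / 1.3784637
PV = $48,974.39

PV = FV / (1 + r)^t = $48,974.39


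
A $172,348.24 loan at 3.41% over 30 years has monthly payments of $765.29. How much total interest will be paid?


Total paid over the life of the loan = PMT × n.
Total paid = $765.29 × 360 = $275,504.40
Total interest = total paid − principal = $275,504.40 − $172,348.24 = $103,156.16

Total interest = (PMT × n) - PV = $103,156.16


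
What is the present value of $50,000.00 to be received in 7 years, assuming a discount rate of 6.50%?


Present value formula: PV = FV / (1 + r)^t
PV = $50,000.00 / (1 + 0.065)^7
PV = $50,000.00 / 1.5539865
PV = $32,175.31

PV = FV / (1 + r)^t = $32,175.31


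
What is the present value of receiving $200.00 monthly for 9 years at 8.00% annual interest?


Present value of an ordinary annuity: PV = PMT × (1 − (1 + r)^(−n)) / r
Monthly rate r = 0.08/12 ≈ 0.00666667, n = 108
PV = $200.00 × (1 − (1 + 0.08/12)^(−108)) / (0.08/12)
PV = $200.00 × 76.812497
PV = $15,362.50

PV = PMT × (1-(1+r)^(-n))/r = $15,362.50


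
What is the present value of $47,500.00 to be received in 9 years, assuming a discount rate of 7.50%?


Present value formula: PV = FV / (1 + r)^t
PV = $47,500.00 / (1 + 0.075)^9
PV = $47,500.00 / 1.917239
PV = $24,775.21

PV = FV / (1 + r)^t = $24,775.21


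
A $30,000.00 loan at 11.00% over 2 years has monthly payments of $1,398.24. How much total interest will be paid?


Total paid over the life of the loan = PMT × n.
Total paid = $1,398.24 × 24 = $33,557.76
Total interest = total paid − principal = $33,557.76 − $30,000.00 = $3,557.76

Total interest = (PMT × n) - PV = $3,557.76


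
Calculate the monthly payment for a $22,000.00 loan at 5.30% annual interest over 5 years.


Loan payment formula: PMT = PV × r / (1 − (1 + r)^(−n))
Monthly rate r = 0.053/12 ≈ 0.00441667, n = 60 months
Denominator: 1 − (1 + 0.053/12)^(−60) = 0.232346
PMT = $22,000.00 × (0.053/12) / 0.232346
PMT = $418.20 per month

PMT = PV × r / (1-(1+r)^(-n)) = $418.20/month


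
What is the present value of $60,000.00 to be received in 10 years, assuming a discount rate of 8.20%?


Present value formula: PV = FV / (1 + r)^t
PV = $60,000.00 / (1 + 0.082)^10
PV = $60,000.00 / 2.199240
PV = $27,282.15

PV = FV / (1 + r)^t = $27,282.15


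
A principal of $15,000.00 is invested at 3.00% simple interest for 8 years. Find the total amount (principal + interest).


Total amount formula: A = P(1 + rt) = P + P·r·t
Interest: I = P × r × t = $15,000.00 × 0.03 × 8 = $3,600.00
A = P + I = $15,000.00 + $3,600.00 = $18,600.00

A = P + I = P(1 + rt) = $18,600.00


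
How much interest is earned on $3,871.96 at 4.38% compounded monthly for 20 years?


Compound interest earned = final amount − principal.
A = P(1 + r/n)^(nt) = $3,871.96 × (1 + 0.0438/12)^(12 × 20) = $9,282.83
Interest = A − P = $9,282.83 − $3,871.96 = $5,410.87

Interest = A - P = $5,410.87


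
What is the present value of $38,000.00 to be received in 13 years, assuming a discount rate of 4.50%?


Present value formula: PV = FV / (1 + r)^t
PV = $38,000.00 / (1 + 0.045)^13
PV = $38,000.00 / 1.772196
PV = $21,442.32

PV = FV / (1 + r)^t = $21,442.32


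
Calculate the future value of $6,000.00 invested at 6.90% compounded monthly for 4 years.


Compound interest formula: A = P(1 + r/n)^(nt)
A = $6,000.00 × (1 + 0.069/12)^(12 × 4)
Growth factor: (1 + 0.069/12)^48 = 1.316807
A = $6,000.00 × 1.316807
A = $7,900.84

A = P(1 + r/n)^(nt) = $7,900.84


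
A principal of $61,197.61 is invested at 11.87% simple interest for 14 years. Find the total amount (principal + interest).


Total amount formula: A = P(1 + rt) = P + P·r·t
Interest: I = P × r × t = $61,197.61 × 0.1187 × 14 = $101,698.19
A = P + I = $61,197.61 + $101,698.19 = $162,895.80

A = P + I = P(1 + rt) = $162,895.80


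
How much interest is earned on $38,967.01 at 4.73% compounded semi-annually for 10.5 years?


Compound interest earned = final amount − principal.
A = P(1 + r/n)^(nt) = $38,967.01 × (1 + 0.0473/2)^(2 × 10.5) = $63,661.72
Interest = A − P = $63,661.72 − $38,967.01 = $24,694.71

Interest = A - P = $24,694.71


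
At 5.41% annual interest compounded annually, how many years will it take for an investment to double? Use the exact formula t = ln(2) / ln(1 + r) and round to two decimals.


Doubling condition: (1 + r)^t = 2
Take ln of both sides: t × ln(1 + r) = ln(2)
t = ln(2) / ln(1 + r)
t = 0.693147 / 0.052687
t = 13.16

t = ln(2) / ln(1 + r) = 13.16 years


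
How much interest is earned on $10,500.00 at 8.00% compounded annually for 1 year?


Compound interest earned = final amount − principal.
A = P(1 + r/n)^(nt) = $10,500.00 × (1 + 0.08/1)^(1 × 1) = $11,340.00
Interest = A − P = $11,340.00 − $10,500.00 = $840.00

Interest = A - P = $840.00


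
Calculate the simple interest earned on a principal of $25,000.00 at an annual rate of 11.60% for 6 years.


Simple interest formula: I = P × r × t
I = $25,000.00 × 0.116 × 6
I = $17,400.00

I = P × r × t = $17,400.00


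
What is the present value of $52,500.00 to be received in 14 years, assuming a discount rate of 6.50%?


Present value formula: PV = FV / (1 + r)^t
PV = $52,500.00 / (1 + 0.065)^14
PV = $52,500.00 / 2.414874
PV = $21,740.26

PV = FV / (1 + r)^t = $21,740.26


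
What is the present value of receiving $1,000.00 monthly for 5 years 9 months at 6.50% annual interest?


Present value of an ordinary annuity: PV = PMT × (1 − (1 + r)^(−n)) / r
Monthly rate r = 0.065/12 ≈ 0.00541667, n = 69
PV = $1,000.00 × (1 − (1 + 0.065/12)^(−69)) / (0.065/12)
PV = $1,000.00 × 57.444306
PV = $57,444.31

PV = PMT × (1-(1+r)^(-n))/r = $57,444.31


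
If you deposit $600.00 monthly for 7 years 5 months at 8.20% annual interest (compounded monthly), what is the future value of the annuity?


Future value of an ordinary annuity: FV = PMT × ((1 + r)^n − 1) / r
Monthly rate r = 0.082/12 ≈ 0.00683333, n = 89
FV = $600.00 × ((1 + 0.082/12)^89 − 1) / (0.082/12)
FV = $600.00 × 121.941126
FV = $73,164.68

FV = PMT × ((1+r)^n - 1)/r = $73,164.68


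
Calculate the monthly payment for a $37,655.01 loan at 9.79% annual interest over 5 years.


Loan payment formula: PMT = PV × r / (1 − (1 + r)^(−n))
Monthly rate r = 0.0979/12 ≈ 0.00815833, n = 60 months
Denominator: 1 − (1 + 0.0979/12)^(−60) = 0.385849
PMT = $37,655.01 × (0.0979/12) / 0.385849
PMT = $796.17 per month

PMT = PV × r / (1-(1+r)^(-n)) = $796.17/month


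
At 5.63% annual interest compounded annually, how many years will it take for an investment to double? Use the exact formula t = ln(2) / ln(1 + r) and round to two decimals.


Doubling condition: (1 + r)^t = 2
Take ln of both sides: t × ln(1 + r) = ln(2)
t = ln(2) / ln(1 + r)
t = 0.693147 / 0.054772
t = 12.66

t = ln(2) / ln(1 + r) = 12.66 years


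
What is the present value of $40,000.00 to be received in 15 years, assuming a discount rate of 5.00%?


Present value formula: PV = FV / (1 + r)^t
PV = $40,000.00 / (1 + 0.05)^15
PV = $40,000.00 / 2.0789282
PV = $19,240.68

PV = FV / (1 + r)^t = $19,240.68


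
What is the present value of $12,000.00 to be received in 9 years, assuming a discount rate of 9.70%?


Present value formula: PV = FV / (1 + r)^t
PV = $12,000.00 / (1 + 0.097)^9
PV = $12,000.00 / 2.300698
PV = $5,215.81

PV = FV / (1 + r)^t = $5,215.81


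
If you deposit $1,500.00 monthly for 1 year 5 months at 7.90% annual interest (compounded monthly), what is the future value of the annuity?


Future value of an ordinary annuity: FV = PMT × ((1 + r)^n − 1) / r
Monthly rate r = 0.079/12 ≈ 0.00658333, n = 17
FV = $1,500.00 × ((1 + 0.079/12)^17 − 1) / (0.079/12)
FV = $1,500.00 × 17.925496
FV = $26,888.24

FV = PMT × ((1+r)^n - 1)/r = $26,888.24


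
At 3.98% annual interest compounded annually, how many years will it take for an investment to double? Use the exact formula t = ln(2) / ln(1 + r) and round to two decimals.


Doubling condition: (1 + r)^t = 2
Take ln of both sides: t × ln(1 + r) = ln(2)
t = ln(2) / ln(1 + r)
t = 0.693147 / 0.039028
t = 17.76

t = ln(2) / ln(1 + r) = 17.76 years


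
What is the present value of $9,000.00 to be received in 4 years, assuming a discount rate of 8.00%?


Present value formula: PV = FV / (1 + r)^t
PV = $9,000.00 / (1 + 0.08)^4
PV = $9,000.00 / 1.360489
PV = $6,615.27

PV = FV / (1 + r)^t = $6,615.27


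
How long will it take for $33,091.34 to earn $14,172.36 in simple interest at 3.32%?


Rearrange the simple interest formula for t:
I = P × r × t  ⇒  t = I / (P × r)
t = $14,172.36 / ($33,091.34 × 0.0332)
t = 12.9

t = I/(P×r) = 12.9 years


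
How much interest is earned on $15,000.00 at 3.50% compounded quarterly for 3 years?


Compound interest earned = final amount − principal.
A = P(1 + r/n)^(nt) = $15,000.00 × (1 + 0.035/4)^(4 × 3) = $16,653.05
Interest = A − P = $16,653.05 − $15,000.00 = $1,653.05

Interest = A - P = $1,653.05


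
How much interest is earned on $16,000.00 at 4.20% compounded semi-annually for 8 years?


Compound interest earned = final amount − principal.
A = P(1 + r/n)^(nt) = $16,000.00 × (1 + 0.042/2)^(2 × 8) = $22,311.66
Interest = A − P = $22,311.66 − $16,000.00 = $6,311.66

Interest = A - P = $6,311.66


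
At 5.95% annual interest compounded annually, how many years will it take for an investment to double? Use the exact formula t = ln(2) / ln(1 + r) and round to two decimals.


Doubling condition: (1 + r)^t = 2
Take ln of both sides: t × ln(1 + r) = ln(2)
t = ln(2) / ln(1 + r)
t = 0.693147 / 0.057797
t = 11.99

t = ln(2) / ln(1 + r) = 11.99 years


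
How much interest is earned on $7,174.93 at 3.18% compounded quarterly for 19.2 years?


Compound interest earned = final amount − principal.
A = P(1 + r/n)^(nt) = $7,174.93 × (1 + 0.0318/4)^(4 × 19.2) = $13,180.50
Interest = A − P = $13,180.50 − $7,174.93 = $6,005.57

Interest = A - P = $6,005.57


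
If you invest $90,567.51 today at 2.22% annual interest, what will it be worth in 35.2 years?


Future value formula: FV = PV × (1 + r)^t
FV = $90,567.51 × (1 + 0.0222)^35.2
FV = $90,567.51 × 2.166022
FV = $196,171.22

FV = PV × (1 + r)^t = $196,171.22


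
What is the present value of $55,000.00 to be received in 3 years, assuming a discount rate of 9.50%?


Present value formula: PV = FV / (1 + r)^t
PV = $55,000.00 / (1 + 0.095)^3
PV = $55,000.00 / 1.3129324
PV = $41,890.96

PV = FV / (1 + r)^t = $41,890.96


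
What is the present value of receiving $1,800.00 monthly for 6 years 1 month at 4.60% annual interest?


Present value of an ordinary annuity: PV = PMT × (1 − (1 + r)^(−n)) / r
Monthly rate r = 0.046/12 ≈ 0.00383333, n = 73
PV = $1,800.00 × (1 − (1 + 0.046/12)^(−73)) / (0.046/12)
PV = $1,800.00 × 63.570203
PV = $114,426.37

PV = PMT × (1-(1+r)^(-n))/r = $114,426.37
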